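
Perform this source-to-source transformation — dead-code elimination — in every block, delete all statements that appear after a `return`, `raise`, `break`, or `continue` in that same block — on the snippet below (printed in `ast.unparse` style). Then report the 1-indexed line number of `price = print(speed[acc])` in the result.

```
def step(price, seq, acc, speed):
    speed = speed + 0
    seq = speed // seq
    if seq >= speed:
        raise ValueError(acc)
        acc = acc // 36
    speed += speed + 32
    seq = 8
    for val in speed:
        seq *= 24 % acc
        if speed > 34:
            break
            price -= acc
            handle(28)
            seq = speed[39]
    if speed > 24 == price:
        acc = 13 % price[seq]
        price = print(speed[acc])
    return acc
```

14

Transformed code:
def step(price, seq, acc, speed):
    speed = speed + 0
    seq = speed // seq
    if seq >= speed:
        raise ValueError(acc)
    speed += speed + 32
    seq = 8
    for val in speed:
        seq *= 24 % acc
        if speed > 34:
            break
    if speed > 24 == price:
        acc = 13 % price[seq]
        price = print(speed[acc])
    return acc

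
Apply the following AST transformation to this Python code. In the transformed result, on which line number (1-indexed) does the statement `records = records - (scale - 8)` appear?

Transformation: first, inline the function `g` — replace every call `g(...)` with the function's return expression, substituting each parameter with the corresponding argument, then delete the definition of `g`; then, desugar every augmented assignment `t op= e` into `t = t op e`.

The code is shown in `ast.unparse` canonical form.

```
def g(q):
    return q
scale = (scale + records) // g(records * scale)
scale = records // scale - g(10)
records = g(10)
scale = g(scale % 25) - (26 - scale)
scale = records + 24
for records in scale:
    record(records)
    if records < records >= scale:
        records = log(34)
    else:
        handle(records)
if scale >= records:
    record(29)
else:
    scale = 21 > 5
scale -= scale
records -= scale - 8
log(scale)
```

Transformed code:
scale = (scale + records) // (records * scale)
scale = records // scale - 10
records = 10
scale = scale % 25 - (26 - scale)
scale = records + 24
for records in scale:
    record(records)
    if records < records >= scale:
        records = log(34)
    else:
        handle(records)
if scale >= records:
    record(29)
else:
    scale = 21 > 5
scale = scale - scale
records = records - (scale - 8)
log(scale)

17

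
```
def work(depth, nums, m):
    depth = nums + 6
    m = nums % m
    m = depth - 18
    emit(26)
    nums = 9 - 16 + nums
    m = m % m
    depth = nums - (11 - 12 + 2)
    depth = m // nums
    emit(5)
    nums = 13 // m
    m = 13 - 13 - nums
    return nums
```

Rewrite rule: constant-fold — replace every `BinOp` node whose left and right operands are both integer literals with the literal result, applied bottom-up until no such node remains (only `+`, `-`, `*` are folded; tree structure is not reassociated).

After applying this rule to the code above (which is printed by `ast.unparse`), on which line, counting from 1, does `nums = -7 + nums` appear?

Transformed code:
def work(depth, nums, m):
    depth = nums + 6
    m = nums % m
    m = depth - 18
    emit(26)
    nums = -7 + nums
    m = m % m
    depth = nums - 1
    depth = m // nums
    emit(5)
    nums = 13 // m
    m = 0 - nums
    return nums

6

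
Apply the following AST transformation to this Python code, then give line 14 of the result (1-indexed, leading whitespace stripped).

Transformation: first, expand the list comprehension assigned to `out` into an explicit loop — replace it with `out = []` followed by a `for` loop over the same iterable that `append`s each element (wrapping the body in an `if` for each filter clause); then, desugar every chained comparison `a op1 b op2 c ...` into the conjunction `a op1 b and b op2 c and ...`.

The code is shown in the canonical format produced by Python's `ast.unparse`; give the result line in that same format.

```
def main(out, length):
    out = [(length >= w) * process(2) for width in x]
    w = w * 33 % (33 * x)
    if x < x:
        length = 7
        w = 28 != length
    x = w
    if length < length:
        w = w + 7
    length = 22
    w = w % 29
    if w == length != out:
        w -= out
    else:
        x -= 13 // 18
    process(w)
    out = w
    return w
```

if w == length and length != out:

Transformed code:
def main(out, length):
    out = []
    for width in x:
        out.append((length >= w) * process(2))
    w = w * 33 % (33 * x)
    if x < x:
        length = 7
        w = 28 != length
    x = w
    if length < length:
        w = w + 7
    length = 22
    w = w % 29
    if w == length and length != out:
        w -= out
    else:
        x -= 13 // 18
    process(w)
    out = w
    return w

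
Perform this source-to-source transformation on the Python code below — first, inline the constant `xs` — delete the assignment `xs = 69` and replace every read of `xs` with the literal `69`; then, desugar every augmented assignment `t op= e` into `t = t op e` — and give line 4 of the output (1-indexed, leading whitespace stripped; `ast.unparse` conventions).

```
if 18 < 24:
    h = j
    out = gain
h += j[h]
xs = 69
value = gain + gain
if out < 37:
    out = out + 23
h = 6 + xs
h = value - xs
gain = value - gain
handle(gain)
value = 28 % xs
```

h = h + j[h]

Transformed code:
if 18 < 24:
    h = j
    out = gain
h = h + j[h]
value = gain + gain
if out < 37:
    out = out + 23
h = 6 + 69
h = value - 69
gain = value - gain
handle(gain)
value = 28 % 69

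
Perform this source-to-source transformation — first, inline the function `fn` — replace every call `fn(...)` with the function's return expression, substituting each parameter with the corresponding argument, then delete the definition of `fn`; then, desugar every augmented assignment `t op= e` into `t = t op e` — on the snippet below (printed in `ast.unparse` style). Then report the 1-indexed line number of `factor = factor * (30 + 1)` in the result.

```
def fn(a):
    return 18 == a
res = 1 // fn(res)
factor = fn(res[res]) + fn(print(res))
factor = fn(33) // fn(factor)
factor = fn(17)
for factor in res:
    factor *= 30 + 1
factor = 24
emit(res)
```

Transformed code:
res = 1 // (18 == res)
factor = (18 == res[res]) + (18 == print(res))
factor = (18 == 33) // (18 == factor)
factor = 18 == 17
for factor in res:
    factor = factor * (30 + 1)
factor = 24
emit(res)

6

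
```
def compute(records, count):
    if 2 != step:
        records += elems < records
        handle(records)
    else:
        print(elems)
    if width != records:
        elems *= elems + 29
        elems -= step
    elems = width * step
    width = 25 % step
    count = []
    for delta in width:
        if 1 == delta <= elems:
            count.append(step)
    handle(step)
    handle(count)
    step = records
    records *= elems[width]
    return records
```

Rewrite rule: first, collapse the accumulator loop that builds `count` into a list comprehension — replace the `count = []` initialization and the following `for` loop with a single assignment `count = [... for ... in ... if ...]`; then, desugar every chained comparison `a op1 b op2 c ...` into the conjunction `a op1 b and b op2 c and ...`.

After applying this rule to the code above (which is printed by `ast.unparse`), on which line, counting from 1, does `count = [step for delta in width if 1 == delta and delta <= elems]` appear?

12

Transformed code:
def compute(records, count):
    if 2 != step:
        records += elems < records
        handle(records)
    else:
        print(elems)
    if width != records:
        elems *= elems + 29
        elems -= step
    elems = width * step
    width = 25 % step
    count = [step for delta in width if 1 == delta and delta <= elems]
    handle(step)
    handle(count)
    step = records
    records *= elems[width]
    return records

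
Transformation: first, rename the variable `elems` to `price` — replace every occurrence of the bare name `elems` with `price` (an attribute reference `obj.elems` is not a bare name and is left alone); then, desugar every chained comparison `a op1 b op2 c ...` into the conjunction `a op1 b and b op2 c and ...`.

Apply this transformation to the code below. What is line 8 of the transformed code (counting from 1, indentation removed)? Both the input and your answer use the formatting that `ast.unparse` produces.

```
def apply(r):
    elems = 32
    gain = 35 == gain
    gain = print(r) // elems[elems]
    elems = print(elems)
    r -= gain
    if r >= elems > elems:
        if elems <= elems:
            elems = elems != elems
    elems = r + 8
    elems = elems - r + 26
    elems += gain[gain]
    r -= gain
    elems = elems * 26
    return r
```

Transformed code:
def apply(r):
    price = 32
    gain = 35 == gain
    gain = print(r) // price[price]
    price = print(price)
    r -= gain
    if r >= price and price > price:
        if price <= price:
            price = price != price
    price = r + 8
    price = price - r + 26
    price += gain[gain]
    r -= gain
    price = price * 26
    return r

if price <= price:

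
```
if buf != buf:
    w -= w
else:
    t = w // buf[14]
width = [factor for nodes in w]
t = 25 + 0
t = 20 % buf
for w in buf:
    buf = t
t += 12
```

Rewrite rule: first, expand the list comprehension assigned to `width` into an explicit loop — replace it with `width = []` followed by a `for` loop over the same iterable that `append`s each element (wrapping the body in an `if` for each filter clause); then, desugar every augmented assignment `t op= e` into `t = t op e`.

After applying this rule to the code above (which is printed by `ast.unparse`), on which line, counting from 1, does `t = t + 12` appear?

Transformed code:
if buf != buf:
    w = w - w
else:
    t = w // buf[14]
width = []
for nodes in w:
    width.append(factor)
t = 25 + 0
t = 20 % buf
for w in buf:
    buf = t
t = t + 12

12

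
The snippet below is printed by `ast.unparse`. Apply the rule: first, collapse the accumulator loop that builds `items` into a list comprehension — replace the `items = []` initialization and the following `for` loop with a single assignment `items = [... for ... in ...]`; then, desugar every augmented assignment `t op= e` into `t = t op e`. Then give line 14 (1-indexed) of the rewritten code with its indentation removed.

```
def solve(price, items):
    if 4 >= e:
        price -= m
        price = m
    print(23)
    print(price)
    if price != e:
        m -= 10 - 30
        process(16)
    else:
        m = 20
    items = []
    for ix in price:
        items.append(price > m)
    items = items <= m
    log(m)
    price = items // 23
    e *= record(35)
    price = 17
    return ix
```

log(m)

Transformed code:
def solve(price, items):
    if 4 >= e:
        price = price - m
        price = m
    print(23)
    print(price)
    if price != e:
        m = m - (10 - 30)
        process(16)
    else:
        m = 20
    items = [price > m for ix in price]
    items = items <= m
    log(m)
    price = items // 23
    e = e * record(35)
    price = 17
    return ix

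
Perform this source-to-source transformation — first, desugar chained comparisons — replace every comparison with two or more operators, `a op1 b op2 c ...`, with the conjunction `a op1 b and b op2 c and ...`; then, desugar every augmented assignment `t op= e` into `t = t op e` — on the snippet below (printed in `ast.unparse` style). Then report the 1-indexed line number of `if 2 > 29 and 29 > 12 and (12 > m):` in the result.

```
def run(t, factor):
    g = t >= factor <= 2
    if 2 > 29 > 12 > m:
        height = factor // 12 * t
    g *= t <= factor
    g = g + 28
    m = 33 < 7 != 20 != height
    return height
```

3

Transformed code:
def run(t, factor):
    g = t >= factor and factor <= 2
    if 2 > 29 and 29 > 12 and (12 > m):
        height = factor // 12 * t
    g = g * (t <= factor)
    g = g + 28
    m = 33 < 7 and 7 != 20 and (20 != height)
    return height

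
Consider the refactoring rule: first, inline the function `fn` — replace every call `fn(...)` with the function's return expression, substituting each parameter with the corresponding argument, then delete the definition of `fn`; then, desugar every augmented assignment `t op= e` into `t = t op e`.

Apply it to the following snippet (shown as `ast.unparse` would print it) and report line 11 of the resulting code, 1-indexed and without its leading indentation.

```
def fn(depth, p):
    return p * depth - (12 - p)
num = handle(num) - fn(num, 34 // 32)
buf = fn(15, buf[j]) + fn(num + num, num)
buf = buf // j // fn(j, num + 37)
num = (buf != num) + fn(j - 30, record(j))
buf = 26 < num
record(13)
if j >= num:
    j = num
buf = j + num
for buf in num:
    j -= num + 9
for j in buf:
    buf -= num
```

Transformed code:
num = handle(num) - (34 // 32 * num - (12 - 34 // 32))
buf = buf[j] * 15 - (12 - buf[j]) + (num * (num + num) - (12 - num))
buf = buf // j // ((num + 37) * j - (12 - (num + 37)))
num = (buf != num) + (record(j) * (j - 30) - (12 - record(j)))
buf = 26 < num
record(13)
if j >= num:
    j = num
buf = j + num
for buf in num:
    j = j - (num + 9)
for j in buf:
    buf = buf - num

j = j - (num + 9)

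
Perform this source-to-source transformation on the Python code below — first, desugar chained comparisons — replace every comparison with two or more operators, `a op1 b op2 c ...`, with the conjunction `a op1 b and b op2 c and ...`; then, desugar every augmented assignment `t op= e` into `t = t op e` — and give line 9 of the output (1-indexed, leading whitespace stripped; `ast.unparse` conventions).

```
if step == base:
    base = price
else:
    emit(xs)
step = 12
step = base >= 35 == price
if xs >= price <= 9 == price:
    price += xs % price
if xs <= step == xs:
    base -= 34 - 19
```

if xs <= step and step == xs:

Transformed code:
if step == base:
    base = price
else:
    emit(xs)
step = 12
step = base >= 35 and 35 == price
if xs >= price and price <= 9 and (9 == price):
    price = price + xs % price
if xs <= step and step == xs:
    base = base - (34 - 19)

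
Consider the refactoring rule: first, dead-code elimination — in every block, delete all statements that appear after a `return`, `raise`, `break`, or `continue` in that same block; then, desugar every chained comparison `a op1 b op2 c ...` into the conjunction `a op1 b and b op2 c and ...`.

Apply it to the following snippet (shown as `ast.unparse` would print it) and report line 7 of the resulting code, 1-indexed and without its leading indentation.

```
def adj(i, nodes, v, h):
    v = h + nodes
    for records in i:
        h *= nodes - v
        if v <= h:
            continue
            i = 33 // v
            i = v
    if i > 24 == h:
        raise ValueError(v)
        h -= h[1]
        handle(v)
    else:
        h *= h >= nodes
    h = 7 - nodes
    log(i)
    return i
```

Transformed code:
def adj(i, nodes, v, h):
    v = h + nodes
    for records in i:
        h *= nodes - v
        if v <= h:
            continue
    if i > 24 and 24 == h:
        raise ValueError(v)
    else:
        h *= h >= nodes
    h = 7 - nodes
    log(i)
    return i

if i > 24 and 24 == h:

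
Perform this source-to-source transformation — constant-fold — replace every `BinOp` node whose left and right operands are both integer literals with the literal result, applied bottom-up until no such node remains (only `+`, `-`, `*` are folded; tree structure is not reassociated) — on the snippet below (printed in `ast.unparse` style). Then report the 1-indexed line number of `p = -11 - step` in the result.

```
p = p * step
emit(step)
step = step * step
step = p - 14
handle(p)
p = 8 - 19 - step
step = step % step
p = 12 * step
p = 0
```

Transformed code:
p = p * step
emit(step)
step = step * step
step = p - 14
handle(p)
p = -11 - step
step = step % step
p = 12 * step
p = 0

6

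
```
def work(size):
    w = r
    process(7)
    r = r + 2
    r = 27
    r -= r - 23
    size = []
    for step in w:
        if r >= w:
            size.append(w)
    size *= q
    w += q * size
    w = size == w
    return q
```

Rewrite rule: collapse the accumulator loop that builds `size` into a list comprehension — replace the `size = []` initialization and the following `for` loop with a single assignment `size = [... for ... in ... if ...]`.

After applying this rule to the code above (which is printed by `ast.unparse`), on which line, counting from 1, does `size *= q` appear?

8

Transformed code:
def work(size):
    w = r
    process(7)
    r = r + 2
    r = 27
    r -= r - 23
    size = [w for step in w if r >= w]
    size *= q
    w += q * size
    w = size == w
    return q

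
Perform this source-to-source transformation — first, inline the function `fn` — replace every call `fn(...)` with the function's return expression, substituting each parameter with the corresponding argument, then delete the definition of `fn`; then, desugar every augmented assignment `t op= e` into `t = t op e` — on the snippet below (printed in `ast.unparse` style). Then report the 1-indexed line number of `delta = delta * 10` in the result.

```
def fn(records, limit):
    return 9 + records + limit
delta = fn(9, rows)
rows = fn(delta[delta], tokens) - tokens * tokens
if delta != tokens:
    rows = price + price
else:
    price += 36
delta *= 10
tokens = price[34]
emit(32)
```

Transformed code:
delta = 9 + 9 + rows
rows = 9 + delta[delta] + tokens - tokens * tokens
if delta != tokens:
    rows = price + price
else:
    price = price + 36
delta = delta * 10
tokens = price[34]
emit(32)

7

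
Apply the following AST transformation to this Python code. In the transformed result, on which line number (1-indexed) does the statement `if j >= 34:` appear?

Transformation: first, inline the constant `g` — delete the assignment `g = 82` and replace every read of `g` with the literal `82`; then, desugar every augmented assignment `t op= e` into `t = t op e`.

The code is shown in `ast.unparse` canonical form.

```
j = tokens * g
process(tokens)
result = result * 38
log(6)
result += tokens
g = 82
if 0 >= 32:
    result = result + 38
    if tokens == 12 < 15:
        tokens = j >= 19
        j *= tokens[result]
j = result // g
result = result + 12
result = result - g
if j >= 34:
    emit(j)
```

14

Transformed code:
j = tokens * 82
process(tokens)
result = result * 38
log(6)
result = result + tokens
if 0 >= 32:
    result = result + 38
    if tokens == 12 < 15:
        tokens = j >= 19
        j = j * tokens[result]
j = result // 82
result = result + 12
result = result - 82
if j >= 34:
    emit(j)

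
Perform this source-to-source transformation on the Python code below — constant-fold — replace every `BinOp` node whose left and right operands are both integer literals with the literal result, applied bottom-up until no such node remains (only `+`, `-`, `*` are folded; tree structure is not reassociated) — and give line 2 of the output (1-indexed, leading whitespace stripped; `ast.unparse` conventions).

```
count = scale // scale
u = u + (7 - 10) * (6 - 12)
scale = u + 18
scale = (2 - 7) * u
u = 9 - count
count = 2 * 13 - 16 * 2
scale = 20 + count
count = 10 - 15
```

u = u + 18

Transformed code:
count = scale // scale
u = u + 18
scale = u + 18
scale = -5 * u
u = 9 - count
count = -6
scale = 20 + count
count = -5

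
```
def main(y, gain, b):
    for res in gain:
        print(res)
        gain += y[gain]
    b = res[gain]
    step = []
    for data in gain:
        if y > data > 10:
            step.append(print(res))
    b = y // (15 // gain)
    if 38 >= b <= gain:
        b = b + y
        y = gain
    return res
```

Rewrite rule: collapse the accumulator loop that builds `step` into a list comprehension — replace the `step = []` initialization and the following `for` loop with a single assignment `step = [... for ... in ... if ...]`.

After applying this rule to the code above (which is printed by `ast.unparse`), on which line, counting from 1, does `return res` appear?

11

Transformed code:
def main(y, gain, b):
    for res in gain:
        print(res)
        gain += y[gain]
    b = res[gain]
    step = [print(res) for data in gain if y > data > 10]
    b = y // (15 // gain)
    if 38 >= b <= gain:
        b = b + y
        y = gain
    return res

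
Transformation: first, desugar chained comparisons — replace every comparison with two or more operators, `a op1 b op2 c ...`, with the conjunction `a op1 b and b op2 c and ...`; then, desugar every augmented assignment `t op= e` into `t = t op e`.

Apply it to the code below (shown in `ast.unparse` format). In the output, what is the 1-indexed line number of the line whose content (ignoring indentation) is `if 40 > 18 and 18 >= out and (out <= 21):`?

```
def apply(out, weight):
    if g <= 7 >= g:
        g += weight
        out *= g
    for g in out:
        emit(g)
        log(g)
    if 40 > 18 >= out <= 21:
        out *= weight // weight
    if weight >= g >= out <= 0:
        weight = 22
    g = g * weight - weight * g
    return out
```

8

Transformed code:
def apply(out, weight):
    if g <= 7 and 7 >= g:
        g = g + weight
        out = out * g
    for g in out:
        emit(g)
        log(g)
    if 40 > 18 and 18 >= out and (out <= 21):
        out = out * (weight // weight)
    if weight >= g and g >= out and (out <= 0):
        weight = 22
    g = g * weight - weight * g
    return out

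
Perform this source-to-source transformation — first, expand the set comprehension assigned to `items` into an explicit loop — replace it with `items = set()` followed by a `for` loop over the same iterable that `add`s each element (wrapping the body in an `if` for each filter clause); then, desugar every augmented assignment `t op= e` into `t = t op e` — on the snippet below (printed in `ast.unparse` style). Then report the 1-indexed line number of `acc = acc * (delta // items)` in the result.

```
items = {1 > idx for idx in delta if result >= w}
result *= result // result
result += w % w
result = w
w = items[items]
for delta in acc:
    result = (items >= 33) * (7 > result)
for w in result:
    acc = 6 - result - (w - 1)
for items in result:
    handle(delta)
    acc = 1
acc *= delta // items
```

16

Transformed code:
items = set()
for idx in delta:
    if result >= w:
        items.add(1 > idx)
result = result * (result // result)
result = result + w % w
result = w
w = items[items]
for delta in acc:
    result = (items >= 33) * (7 > result)
for w in result:
    acc = 6 - result - (w - 1)
for items in result:
    handle(delta)
    acc = 1
acc = acc * (delta // items)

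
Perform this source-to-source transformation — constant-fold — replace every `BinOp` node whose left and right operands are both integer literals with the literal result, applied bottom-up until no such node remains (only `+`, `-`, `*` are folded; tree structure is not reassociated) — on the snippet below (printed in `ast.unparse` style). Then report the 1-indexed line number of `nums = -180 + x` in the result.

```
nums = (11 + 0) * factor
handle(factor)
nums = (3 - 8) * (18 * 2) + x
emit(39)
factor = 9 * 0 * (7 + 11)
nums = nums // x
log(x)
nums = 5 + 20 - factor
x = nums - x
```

Transformed code:
nums = 11 * factor
handle(factor)
nums = -180 + x
emit(39)
factor = 0
nums = nums // x
log(x)
nums = 25 - factor
x = nums - x

3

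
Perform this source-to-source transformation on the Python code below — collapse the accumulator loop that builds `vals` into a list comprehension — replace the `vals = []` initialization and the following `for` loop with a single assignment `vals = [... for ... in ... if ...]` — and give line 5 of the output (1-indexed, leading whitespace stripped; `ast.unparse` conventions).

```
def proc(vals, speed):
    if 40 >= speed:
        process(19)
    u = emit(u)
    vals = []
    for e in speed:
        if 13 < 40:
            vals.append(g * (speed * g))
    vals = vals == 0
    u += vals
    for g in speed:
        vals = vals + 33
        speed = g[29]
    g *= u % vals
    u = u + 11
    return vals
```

Transformed code:
def proc(vals, speed):
    if 40 >= speed:
        process(19)
    u = emit(u)
    vals = [g * (speed * g) for e in speed if 13 < 40]
    vals = vals == 0
    u += vals
    for g in speed:
        vals = vals + 33
        speed = g[29]
    g *= u % vals
    u = u + 11
    return vals

vals = [g * (speed * g) for e in speed if 13 < 40]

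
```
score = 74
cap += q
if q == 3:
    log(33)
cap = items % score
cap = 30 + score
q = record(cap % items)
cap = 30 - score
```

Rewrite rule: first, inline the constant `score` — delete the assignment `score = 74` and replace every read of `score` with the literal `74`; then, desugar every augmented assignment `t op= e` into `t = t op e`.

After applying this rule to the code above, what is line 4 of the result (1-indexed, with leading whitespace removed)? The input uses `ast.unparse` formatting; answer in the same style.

Transformed code:
cap = cap + q
if q == 3:
    log(33)
cap = items % 74
cap = 30 + 74
q = record(cap % items)
cap = 30 - 74

cap = items % 74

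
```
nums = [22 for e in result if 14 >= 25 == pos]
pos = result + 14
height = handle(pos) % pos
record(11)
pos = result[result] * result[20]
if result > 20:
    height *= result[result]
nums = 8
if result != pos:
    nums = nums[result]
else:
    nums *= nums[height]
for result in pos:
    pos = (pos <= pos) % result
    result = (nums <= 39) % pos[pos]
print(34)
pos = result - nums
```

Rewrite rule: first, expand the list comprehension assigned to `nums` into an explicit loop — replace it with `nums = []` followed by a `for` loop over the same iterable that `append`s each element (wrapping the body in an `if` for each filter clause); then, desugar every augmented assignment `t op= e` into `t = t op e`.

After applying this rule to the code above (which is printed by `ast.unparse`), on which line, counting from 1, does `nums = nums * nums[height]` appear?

Transformed code:
nums = []
for e in result:
    if 14 >= 25 == pos:
        nums.append(22)
pos = result + 14
height = handle(pos) % pos
record(11)
pos = result[result] * result[20]
if result > 20:
    height = height * result[result]
nums = 8
if result != pos:
    nums = nums[result]
else:
    nums = nums * nums[height]
for result in pos:
    pos = (pos <= pos) % result
    result = (nums <= 39) % pos[pos]
print(34)
pos = result - nums

15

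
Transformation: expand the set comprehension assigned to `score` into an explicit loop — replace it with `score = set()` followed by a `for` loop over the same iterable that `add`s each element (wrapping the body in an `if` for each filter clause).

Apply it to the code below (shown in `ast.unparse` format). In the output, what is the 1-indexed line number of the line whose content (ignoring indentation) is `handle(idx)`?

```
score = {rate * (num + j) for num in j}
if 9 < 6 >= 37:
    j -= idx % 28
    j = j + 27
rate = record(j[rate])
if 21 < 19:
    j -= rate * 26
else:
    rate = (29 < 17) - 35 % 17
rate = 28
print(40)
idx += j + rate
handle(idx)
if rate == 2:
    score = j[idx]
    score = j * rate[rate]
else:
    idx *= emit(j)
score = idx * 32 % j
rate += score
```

Transformed code:
score = set()
for num in j:
    score.add(rate * (num + j))
if 9 < 6 >= 37:
    j -= idx % 28
    j = j + 27
rate = record(j[rate])
if 21 < 19:
    j -= rate * 26
else:
    rate = (29 < 17) - 35 % 17
rate = 28
print(40)
idx += j + rate
handle(idx)
if rate == 2:
    score = j[idx]
    score = j * rate[rate]
else:
    idx *= emit(j)
score = idx * 32 % j
rate += score

15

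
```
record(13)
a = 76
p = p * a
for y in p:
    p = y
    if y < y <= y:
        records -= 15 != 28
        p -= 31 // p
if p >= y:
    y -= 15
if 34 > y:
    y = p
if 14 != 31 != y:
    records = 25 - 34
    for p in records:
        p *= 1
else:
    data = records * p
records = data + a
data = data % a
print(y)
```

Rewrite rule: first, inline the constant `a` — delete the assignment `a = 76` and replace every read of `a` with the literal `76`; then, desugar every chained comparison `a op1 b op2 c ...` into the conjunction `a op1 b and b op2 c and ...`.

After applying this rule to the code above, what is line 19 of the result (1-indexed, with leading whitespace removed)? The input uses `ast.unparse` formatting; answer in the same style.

data = data % 76

Transformed code:
record(13)
p = p * 76
for y in p:
    p = y
    if y < y and y <= y:
        records -= 15 != 28
        p -= 31 // p
if p >= y:
    y -= 15
if 34 > y:
    y = p
if 14 != 31 and 31 != y:
    records = 25 - 34
    for p in records:
        p *= 1
else:
    data = records * p
records = data + 76
data = data % 76
print(y)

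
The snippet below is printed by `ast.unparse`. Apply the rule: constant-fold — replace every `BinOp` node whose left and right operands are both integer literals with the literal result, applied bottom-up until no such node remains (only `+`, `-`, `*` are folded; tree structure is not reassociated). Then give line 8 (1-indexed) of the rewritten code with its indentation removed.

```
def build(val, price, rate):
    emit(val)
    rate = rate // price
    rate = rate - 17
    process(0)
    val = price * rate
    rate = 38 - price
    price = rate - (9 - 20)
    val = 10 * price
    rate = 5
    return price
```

price = rate - -11

Transformed code:
def build(val, price, rate):
    emit(val)
    rate = rate // price
    rate = rate - 17
    process(0)
    val = price * rate
    rate = 38 - price
    price = rate - -11
    val = 10 * price
    rate = 5
    return price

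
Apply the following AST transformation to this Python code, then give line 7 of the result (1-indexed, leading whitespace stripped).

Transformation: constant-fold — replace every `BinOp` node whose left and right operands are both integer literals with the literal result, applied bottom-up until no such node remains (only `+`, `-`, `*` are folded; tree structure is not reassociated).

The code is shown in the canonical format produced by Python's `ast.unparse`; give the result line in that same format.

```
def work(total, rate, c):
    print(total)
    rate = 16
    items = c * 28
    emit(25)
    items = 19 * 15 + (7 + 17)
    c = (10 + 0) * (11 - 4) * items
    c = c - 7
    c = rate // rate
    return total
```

c = 70 * items

Transformed code:
def work(total, rate, c):
    print(total)
    rate = 16
    items = c * 28
    emit(25)
    items = 309
    c = 70 * items
    c = c - 7
    c = rate // rate
    return total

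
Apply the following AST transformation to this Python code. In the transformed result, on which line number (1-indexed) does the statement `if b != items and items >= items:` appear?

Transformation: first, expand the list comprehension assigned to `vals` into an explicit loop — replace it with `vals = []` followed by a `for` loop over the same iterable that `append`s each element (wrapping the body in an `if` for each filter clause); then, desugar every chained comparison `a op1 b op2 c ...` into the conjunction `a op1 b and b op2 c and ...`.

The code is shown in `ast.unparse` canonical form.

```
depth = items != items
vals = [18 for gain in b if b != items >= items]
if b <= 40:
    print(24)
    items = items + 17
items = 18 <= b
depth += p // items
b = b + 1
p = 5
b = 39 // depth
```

Transformed code:
depth = items != items
vals = []
for gain in b:
    if b != items and items >= items:
        vals.append(18)
if b <= 40:
    print(24)
    items = items + 17
items = 18 <= b
depth += p // items
b = b + 1
p = 5
b = 39 // depth

4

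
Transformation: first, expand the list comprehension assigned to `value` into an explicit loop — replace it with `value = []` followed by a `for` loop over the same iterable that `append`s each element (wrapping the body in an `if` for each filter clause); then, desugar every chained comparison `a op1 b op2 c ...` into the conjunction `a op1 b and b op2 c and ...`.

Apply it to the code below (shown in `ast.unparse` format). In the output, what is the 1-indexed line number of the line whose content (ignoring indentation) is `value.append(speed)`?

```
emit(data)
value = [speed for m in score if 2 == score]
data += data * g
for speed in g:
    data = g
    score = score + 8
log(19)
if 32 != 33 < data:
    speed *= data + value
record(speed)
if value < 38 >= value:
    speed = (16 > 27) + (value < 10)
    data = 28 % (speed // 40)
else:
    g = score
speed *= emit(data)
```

5

Transformed code:
emit(data)
value = []
for m in score:
    if 2 == score:
        value.append(speed)
data += data * g
for speed in g:
    data = g
    score = score + 8
log(19)
if 32 != 33 and 33 < data:
    speed *= data + value
record(speed)
if value < 38 and 38 >= value:
    speed = (16 > 27) + (value < 10)
    data = 28 % (speed // 40)
else:
    g = score
speed *= emit(data)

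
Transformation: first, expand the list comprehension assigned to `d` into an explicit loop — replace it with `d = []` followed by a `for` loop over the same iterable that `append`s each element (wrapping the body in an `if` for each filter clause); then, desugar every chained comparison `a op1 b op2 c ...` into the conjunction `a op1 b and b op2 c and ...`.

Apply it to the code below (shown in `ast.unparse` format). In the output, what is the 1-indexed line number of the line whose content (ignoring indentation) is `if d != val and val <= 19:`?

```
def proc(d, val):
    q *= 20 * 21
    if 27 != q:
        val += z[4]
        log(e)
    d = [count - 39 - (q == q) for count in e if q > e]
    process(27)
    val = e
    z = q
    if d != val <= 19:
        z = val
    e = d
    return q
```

13

Transformed code:
def proc(d, val):
    q *= 20 * 21
    if 27 != q:
        val += z[4]
        log(e)
    d = []
    for count in e:
        if q > e:
            d.append(count - 39 - (q == q))
    process(27)
    val = e
    z = q
    if d != val and val <= 19:
        z = val
    e = d
    return q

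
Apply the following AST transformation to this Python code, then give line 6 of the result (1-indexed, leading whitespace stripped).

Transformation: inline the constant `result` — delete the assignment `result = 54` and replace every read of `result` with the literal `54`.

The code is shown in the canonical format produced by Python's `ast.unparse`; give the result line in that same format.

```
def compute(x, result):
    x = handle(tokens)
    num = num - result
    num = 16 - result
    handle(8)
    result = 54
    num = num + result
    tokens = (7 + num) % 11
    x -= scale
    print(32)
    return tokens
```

num = num + 54

Transformed code:
def compute(x, result):
    x = handle(tokens)
    num = num - 54
    num = 16 - 54
    handle(8)
    num = num + 54
    tokens = (7 + num) % 11
    x -= scale
    print(32)
    return tokens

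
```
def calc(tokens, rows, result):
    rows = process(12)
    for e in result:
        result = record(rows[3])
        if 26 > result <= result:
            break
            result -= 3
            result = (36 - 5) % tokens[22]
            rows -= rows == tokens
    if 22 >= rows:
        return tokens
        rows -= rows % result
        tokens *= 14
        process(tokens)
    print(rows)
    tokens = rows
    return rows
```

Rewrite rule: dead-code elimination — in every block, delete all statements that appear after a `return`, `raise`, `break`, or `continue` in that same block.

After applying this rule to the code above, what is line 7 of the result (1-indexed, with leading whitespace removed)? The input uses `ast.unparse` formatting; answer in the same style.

if 22 >= rows:

Transformed code:
def calc(tokens, rows, result):
    rows = process(12)
    for e in result:
        result = record(rows[3])
        if 26 > result <= result:
            break
    if 22 >= rows:
        return tokens
    print(rows)
    tokens = rows
    return rows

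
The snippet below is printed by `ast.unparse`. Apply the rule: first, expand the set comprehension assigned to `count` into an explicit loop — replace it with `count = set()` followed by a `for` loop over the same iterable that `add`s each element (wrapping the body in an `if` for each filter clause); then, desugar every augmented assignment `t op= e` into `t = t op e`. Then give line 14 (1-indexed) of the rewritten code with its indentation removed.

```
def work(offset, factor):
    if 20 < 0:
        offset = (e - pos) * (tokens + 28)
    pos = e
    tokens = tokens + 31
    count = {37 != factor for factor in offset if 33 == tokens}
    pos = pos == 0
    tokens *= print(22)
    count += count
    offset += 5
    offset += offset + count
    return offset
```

Transformed code:
def work(offset, factor):
    if 20 < 0:
        offset = (e - pos) * (tokens + 28)
    pos = e
    tokens = tokens + 31
    count = set()
    for factor in offset:
        if 33 == tokens:
            count.add(37 != factor)
    pos = pos == 0
    tokens = tokens * print(22)
    count = count + count
    offset = offset + 5
    offset = offset + (offset + count)
    return offset

offset = offset + (offset + count)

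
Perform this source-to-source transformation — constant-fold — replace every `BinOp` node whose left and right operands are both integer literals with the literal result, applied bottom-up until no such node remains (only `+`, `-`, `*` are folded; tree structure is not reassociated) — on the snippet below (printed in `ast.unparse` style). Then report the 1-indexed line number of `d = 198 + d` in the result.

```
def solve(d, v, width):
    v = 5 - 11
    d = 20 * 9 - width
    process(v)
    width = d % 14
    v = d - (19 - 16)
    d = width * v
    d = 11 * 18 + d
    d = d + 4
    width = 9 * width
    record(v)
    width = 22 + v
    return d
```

Transformed code:
def solve(d, v, width):
    v = -6
    d = 180 - width
    process(v)
    width = d % 14
    v = d - 3
    d = width * v
    d = 198 + d
    d = d + 4
    width = 9 * width
    record(v)
    width = 22 + v
    return d

8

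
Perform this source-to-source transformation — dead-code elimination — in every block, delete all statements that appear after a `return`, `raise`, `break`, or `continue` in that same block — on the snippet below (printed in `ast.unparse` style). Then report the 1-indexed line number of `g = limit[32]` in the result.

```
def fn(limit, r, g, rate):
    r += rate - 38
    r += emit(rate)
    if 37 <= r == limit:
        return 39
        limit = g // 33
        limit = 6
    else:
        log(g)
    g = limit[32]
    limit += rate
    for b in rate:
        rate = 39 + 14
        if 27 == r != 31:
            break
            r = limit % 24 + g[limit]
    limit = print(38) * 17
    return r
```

8

Transformed code:
def fn(limit, r, g, rate):
    r += rate - 38
    r += emit(rate)
    if 37 <= r == limit:
        return 39
    else:
        log(g)
    g = limit[32]
    limit += rate
    for b in rate:
        rate = 39 + 14
        if 27 == r != 31:
            break
    limit = print(38) * 17
    return r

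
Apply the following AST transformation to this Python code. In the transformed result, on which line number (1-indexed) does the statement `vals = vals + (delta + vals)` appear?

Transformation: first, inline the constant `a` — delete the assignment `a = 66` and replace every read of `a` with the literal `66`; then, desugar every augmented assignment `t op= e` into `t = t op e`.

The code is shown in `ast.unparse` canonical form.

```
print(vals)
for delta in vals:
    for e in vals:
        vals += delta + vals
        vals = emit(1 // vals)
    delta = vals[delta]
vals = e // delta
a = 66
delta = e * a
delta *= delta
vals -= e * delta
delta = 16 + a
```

Transformed code:
print(vals)
for delta in vals:
    for e in vals:
        vals = vals + (delta + vals)
        vals = emit(1 // vals)
    delta = vals[delta]
vals = e // delta
delta = e * 66
delta = delta * delta
vals = vals - e * delta
delta = 16 + 66

4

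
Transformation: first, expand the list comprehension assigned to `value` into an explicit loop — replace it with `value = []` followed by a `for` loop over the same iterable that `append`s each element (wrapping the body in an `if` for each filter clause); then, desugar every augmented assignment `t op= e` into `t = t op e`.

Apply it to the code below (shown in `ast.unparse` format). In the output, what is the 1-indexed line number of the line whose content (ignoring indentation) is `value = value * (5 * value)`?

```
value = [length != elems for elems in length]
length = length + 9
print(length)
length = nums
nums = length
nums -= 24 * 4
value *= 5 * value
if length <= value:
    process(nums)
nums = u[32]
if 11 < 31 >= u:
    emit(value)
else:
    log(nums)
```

9

Transformed code:
value = []
for elems in length:
    value.append(length != elems)
length = length + 9
print(length)
length = nums
nums = length
nums = nums - 24 * 4
value = value * (5 * value)
if length <= value:
    process(nums)
nums = u[32]
if 11 < 31 >= u:
    emit(value)
else:
    log(nums)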